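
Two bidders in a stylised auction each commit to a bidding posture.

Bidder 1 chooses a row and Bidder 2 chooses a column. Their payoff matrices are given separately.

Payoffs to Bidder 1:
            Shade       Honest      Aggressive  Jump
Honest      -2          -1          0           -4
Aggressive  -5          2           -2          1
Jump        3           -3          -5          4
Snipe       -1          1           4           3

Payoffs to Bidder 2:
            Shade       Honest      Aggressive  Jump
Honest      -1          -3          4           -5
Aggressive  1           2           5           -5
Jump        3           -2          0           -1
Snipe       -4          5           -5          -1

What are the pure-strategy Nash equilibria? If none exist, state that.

Pure NE: (Jump, Shade)

Bidder 1 against Shade: payoffs -2, -5, 3, -1 → best response Jump.
Bidder 1 against Honest: payoffs -1, 2, -3, 1 → best response Aggressive.
Bidder 1 against Aggressive: payoffs 0, -2, -5, 4 → best response Snipe.
Bidder 1 against Jump: payoffs -4, 1, 4, 3 → best response Jump.
Bidder 2 against Honest: payoffs -1, -3, 4, -5 → best response Aggressive.
Bidder 2 against Aggressive: payoffs 1, 2, 5, -5 → best response Aggressive.
Bidder 2 against Jump: payoffs 3, -2, 0, -1 → best response Shade.
Bidder 2 against Snipe: payoffs -4, 5, -5, -1 → best response Honest.
Mutual best responses: (Jump, Shade).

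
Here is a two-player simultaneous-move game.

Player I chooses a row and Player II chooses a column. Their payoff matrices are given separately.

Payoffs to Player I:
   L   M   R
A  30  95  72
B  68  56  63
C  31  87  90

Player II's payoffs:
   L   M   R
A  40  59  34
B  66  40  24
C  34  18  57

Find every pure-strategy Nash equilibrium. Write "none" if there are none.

Player I against L: payoffs 30, 68, 31 → best response B.
Player I against M: payoffs 95, 56, 87 → best response A.
Player I against R: payoffs 72, 63, 90 → best response C.
Player II against A: payoffs 40, 59, 34 → best response M.
Player II against B: payoffs 66, 40, 24 → best response L.
Player II against C: payoffs 34, 18, 57 → best response R.
Mutual best responses: (A, M); (B, L); (C, R).

Pure-strategy Nash equilibria: (A, M); (B, L); (C, R)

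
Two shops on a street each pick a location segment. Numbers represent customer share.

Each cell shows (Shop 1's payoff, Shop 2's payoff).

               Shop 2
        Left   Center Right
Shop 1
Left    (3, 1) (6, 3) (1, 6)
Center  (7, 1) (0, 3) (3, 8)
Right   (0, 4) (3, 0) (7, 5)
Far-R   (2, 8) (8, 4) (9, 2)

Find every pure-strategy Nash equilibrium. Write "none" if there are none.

There is no pure-strategy Nash equilibrium.

(Left, Left): Shop 1 can switch to Center (3 → 7). Not NE.
(Left, Center): Shop 1 can switch to Far-R (6 → 8). Not NE.
(Left, Right): Shop 1 can switch to Center (1 → 3). Not NE.
(Center, Left): Shop 2 can switch to Center (1 → 3). Not NE.
(Center, Center): Shop 1 can switch to Left (0 → 6). Not NE.
(Center, Right): Shop 1 can switch to Right (3 → 7). Not NE.
(Right, Left): Shop 1 can switch to Left (0 → 3). Not NE.
(Right, Center): Shop 1 can switch to Left (3 → 6). Not NE.
(The remaining 4 profiles each have a profitable deviation by the same check.)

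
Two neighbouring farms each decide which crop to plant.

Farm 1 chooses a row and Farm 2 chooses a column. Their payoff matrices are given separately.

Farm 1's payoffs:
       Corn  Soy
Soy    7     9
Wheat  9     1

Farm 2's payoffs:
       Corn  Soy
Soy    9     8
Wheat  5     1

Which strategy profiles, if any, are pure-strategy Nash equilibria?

(Soy, Corn): Farm 1 can switch to Wheat (7 → 9). Not NE.
(Soy, Soy): Farm 2 can switch to Corn (8 → 9). Not NE.
(Wheat, Corn): Farm 1 gets 9, best alternative 7; Farm 2 gets 5, best alternative 1. No profitable deviation — NE.
(Wheat, Soy): Farm 1 can switch to Soy (1 → 9). Not NE.

The unique pure-strategy Nash equilibrium is (Wheat, Corn).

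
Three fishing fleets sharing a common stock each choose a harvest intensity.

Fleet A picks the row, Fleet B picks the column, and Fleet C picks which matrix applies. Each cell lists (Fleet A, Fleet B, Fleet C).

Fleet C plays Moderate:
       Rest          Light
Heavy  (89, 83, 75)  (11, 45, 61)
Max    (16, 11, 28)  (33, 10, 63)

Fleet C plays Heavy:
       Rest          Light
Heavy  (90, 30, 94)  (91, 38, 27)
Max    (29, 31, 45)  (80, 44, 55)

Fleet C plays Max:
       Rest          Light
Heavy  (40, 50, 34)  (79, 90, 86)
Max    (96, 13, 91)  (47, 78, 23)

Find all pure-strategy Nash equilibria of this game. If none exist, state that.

Pure NE: (Heavy, Light, Max)

(Heavy, Rest, Moderate): Fleet C can switch to Heavy (75 → 94). Not NE.
(Heavy, Rest, Heavy): Fleet B can switch to Light (30 → 38). Not NE.
(Heavy, Rest, Max): Fleet A can switch to Max (40 → 96). Not NE.
(Heavy, Light, Moderate): Fleet A can switch to Max (11 → 33). Not NE.
(Heavy, Light, Heavy): Fleet C can switch to Moderate (27 → 61). Not NE.
(Heavy, Light, Max): Fleet A gets 79, best alternative 47; Fleet B gets 90, best alternative 50; Fleet C gets 86, best alternative 61. No profitable deviation — NE.
(Max, Rest, Moderate): Fleet A can switch to Heavy (16 → 89). Not NE.
(Max, Rest, Heavy): Fleet A can switch to Heavy (29 → 90). Not NE.
(Max, Rest, Max): Fleet B can switch to Light (13 → 78). Not NE.
(Max, Light, Moderate): Fleet B can switch to Rest (10 → 11). Not NE.
(Max, Light, Heavy): Fleet A can switch to Heavy (80 → 91). Not NE.
(Max, Light, Max): Fleet A can switch to Heavy (47 → 79). Not NE.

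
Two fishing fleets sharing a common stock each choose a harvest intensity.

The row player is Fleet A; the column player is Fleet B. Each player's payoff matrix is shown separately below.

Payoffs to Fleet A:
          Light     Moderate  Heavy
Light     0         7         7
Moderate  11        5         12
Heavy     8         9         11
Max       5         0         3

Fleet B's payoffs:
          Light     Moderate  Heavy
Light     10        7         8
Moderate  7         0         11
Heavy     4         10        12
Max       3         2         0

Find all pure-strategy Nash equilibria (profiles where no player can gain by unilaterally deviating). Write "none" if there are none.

Pure NE: (Moderate, Heavy)

Fleet A against Light: payoffs 0, 11, 8, 5 → best response Moderate.
Fleet A against Moderate: payoffs 7, 5, 9, 0 → best response Heavy.
Fleet A against Heavy: payoffs 7, 12, 11, 3 → best response Moderate.
Fleet B against Light: payoffs 10, 7, 8 → best response Light.
Fleet B against Moderate: payoffs 7, 0, 11 → best response Heavy.
Fleet B against Heavy: payoffs 4, 10, 12 → best response Heavy.
Fleet B against Max: payoffs 3, 2, 0 → best response Light.
Mutual best responses: (Moderate, Heavy).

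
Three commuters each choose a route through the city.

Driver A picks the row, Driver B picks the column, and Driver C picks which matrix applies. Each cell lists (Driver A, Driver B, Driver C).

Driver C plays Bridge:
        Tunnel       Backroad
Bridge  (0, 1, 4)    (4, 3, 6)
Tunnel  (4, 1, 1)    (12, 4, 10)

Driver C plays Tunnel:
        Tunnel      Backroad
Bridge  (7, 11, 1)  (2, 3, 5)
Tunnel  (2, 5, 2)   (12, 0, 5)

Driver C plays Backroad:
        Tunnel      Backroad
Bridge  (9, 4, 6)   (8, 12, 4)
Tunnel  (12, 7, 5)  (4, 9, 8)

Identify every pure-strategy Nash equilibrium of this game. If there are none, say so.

(Tunnel, Backroad, Bridge)

Driver A against (Tunnel, Bridge): payoffs 0, 4 → best response Tunnel.
Driver A against (Tunnel, Tunnel): payoffs 7, 2 → best response Bridge.
Driver A against (Tunnel, Backroad): payoffs 9, 12 → best response Tunnel.
Driver A against (Backroad, Bridge): payoffs 4, 12 → best response Tunnel.
Driver A against (Backroad, Tunnel): payoffs 2, 12 → best response Tunnel.
Driver A against (Backroad, Backroad): payoffs 8, 4 → best response Bridge.
Driver B against (Bridge, Bridge): payoffs 1, 3 → best response Backroad.
Driver B against (Bridge, Tunnel): payoffs 11, 3 → best response Tunnel.
Driver B against (Bridge, Backroad): payoffs 4, 12 → best response Backroad.
Driver B against (Tunnel, Bridge): payoffs 1, 4 → best response Backroad.
Driver B against (Tunnel, Tunnel): payoffs 5, 0 → best response Tunnel.
Driver B against (Tunnel, Backroad): payoffs 7, 9 → best response Backroad.
Driver C against (Bridge, Tunnel): payoffs 4, 1, 6 → best response Backroad.
Driver C against (Bridge, Backroad): payoffs 6, 5, 4 → best response Bridge.
Driver C against (Tunnel, Tunnel): payoffs 1, 2, 5 → best response Backroad.
Driver C against (Tunnel, Backroad): payoffs 10, 5, 8 → best response Bridge.
Mutual best responses: (Tunnel, Backroad, Bridge).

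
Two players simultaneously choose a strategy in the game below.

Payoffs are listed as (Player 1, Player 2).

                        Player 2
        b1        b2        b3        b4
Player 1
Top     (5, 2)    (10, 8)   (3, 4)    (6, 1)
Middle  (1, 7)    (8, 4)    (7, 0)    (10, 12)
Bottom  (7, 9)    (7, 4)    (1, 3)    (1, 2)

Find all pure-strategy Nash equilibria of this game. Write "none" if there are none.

Check each profile: it is a Nash equilibrium iff no player can strictly gain by switching unilaterally.
(Top, b1): Player 1 can switch to Bottom (5 → 7). Not NE.
(Top, b2): Player 1 gets 10, best alternative 8; Player 2 gets 8, best alternative 4. No profitable deviation — NE.
(Top, b3): Player 1 can switch to Middle (3 → 7). Not NE.
(Top, b4): Player 1 can switch to Middle (6 → 10). Not NE.
(Middle, b1): Player 1 can switch to Top (1 → 5). Not NE.
(Middle, b2): Player 1 can switch to Top (8 → 10). Not NE.
(Middle, b3): Player 2 can switch to b1 (0 → 7). Not NE.
(Middle, b4): Player 1 gets 10, best alternative 6; Player 2 gets 12, best alternative 7. No profitable deviation — NE.
(Bottom, b1): Player 1 gets 7, best alternative 5; Player 2 gets 9, best alternative 4. No profitable deviation — NE.
(Bottom, b2): Player 1 can switch to Top (7 → 10). Not NE.
(Bottom, b3): Player 1 can switch to Top (1 → 3). Not NE.
(Bottom, b4): Player 1 can switch to Top (1 → 6). Not NE.

(Top, b2) and (Middle, b4) and (Bottom, b1)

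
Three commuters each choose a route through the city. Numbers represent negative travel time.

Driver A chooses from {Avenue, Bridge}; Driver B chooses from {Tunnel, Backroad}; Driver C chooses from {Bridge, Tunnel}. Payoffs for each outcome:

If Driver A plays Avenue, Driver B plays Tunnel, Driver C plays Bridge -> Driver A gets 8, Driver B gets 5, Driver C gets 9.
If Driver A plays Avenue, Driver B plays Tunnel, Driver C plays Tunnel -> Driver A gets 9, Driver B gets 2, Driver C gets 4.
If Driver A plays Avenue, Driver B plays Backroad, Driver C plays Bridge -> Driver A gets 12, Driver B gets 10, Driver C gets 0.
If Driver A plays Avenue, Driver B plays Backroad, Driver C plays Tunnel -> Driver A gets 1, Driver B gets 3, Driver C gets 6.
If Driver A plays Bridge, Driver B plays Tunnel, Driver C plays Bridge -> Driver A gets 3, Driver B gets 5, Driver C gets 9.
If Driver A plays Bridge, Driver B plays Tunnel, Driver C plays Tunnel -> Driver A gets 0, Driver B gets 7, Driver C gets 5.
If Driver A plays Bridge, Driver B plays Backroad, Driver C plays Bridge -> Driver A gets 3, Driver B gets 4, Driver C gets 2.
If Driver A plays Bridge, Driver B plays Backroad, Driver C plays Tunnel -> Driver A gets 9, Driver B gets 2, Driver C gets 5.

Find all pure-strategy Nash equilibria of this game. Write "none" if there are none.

No pure-strategy Nash equilibrium.

Driver A against (Tunnel, Bridge): payoffs 8, 3 → best response Avenue.
Driver A against (Tunnel, Tunnel): payoffs 9, 0 → best response Avenue.
Driver A against (Backroad, Bridge): payoffs 12, 3 → best response Avenue.
Driver A against (Backroad, Tunnel): payoffs 1, 9 → best response Bridge.
Driver B against (Avenue, Bridge): payoffs 5, 10 → best response Backroad.
Driver B against (Avenue, Tunnel): payoffs 2, 3 → best response Backroad.
Driver B against (Bridge, Bridge): payoffs 5, 4 → best response Tunnel.
Driver B against (Bridge, Tunnel): payoffs 7, 2 → best response Tunnel.
Driver C against (Avenue, Tunnel): payoffs 9, 4 → best response Bridge.
Driver C against (Avenue, Backroad): payoffs 0, 6 → best response Tunnel.
Driver C against (Bridge, Tunnel): payoffs 9, 5 → best response Bridge.
Driver C against (Bridge, Backroad): payoffs 2, 5 → best response Tunnel.
No profile is a mutual best response for all players.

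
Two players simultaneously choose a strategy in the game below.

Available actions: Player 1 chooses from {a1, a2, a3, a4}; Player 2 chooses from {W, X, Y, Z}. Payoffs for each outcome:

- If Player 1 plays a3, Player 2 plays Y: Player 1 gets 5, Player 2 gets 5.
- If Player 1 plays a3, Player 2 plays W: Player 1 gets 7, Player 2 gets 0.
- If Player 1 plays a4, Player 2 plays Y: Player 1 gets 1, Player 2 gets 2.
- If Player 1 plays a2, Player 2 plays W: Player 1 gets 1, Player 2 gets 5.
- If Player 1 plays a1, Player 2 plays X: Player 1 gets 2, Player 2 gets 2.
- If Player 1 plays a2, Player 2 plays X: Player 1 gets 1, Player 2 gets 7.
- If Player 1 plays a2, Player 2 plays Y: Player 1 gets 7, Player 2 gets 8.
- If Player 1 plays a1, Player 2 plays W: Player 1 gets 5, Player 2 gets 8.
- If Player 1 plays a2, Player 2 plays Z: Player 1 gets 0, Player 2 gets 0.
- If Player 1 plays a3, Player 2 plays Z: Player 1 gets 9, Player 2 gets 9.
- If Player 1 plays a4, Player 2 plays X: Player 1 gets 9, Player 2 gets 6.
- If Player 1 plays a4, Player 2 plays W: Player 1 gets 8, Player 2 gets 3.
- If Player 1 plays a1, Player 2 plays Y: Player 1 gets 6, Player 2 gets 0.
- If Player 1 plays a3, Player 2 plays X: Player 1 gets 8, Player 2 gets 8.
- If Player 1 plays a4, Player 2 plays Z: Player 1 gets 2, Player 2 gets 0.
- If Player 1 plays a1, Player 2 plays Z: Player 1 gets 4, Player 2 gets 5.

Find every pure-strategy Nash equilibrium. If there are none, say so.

(a2, Y), (a3, Z), (a4, X)

Player 1 against W: payoffs 5, 1, 7, 8 → best response a4.
Player 1 against X: payoffs 2, 1, 8, 9 → best response a4.
Player 1 against Y: payoffs 6, 7, 5, 1 → best response a2.
Player 1 against Z: payoffs 4, 0, 9, 2 → best response a3.
Player 2 against a1: payoffs 8, 2, 0, 5 → best response W.
Player 2 against a2: payoffs 5, 7, 8, 0 → best response Y.
Player 2 against a3: payoffs 0, 8, 5, 9 → best response Z.
Player 2 against a4: payoffs 3, 6, 2, 0 → best response X.
Mutual best responses: (a2, Y); (a3, Z); (a4, X).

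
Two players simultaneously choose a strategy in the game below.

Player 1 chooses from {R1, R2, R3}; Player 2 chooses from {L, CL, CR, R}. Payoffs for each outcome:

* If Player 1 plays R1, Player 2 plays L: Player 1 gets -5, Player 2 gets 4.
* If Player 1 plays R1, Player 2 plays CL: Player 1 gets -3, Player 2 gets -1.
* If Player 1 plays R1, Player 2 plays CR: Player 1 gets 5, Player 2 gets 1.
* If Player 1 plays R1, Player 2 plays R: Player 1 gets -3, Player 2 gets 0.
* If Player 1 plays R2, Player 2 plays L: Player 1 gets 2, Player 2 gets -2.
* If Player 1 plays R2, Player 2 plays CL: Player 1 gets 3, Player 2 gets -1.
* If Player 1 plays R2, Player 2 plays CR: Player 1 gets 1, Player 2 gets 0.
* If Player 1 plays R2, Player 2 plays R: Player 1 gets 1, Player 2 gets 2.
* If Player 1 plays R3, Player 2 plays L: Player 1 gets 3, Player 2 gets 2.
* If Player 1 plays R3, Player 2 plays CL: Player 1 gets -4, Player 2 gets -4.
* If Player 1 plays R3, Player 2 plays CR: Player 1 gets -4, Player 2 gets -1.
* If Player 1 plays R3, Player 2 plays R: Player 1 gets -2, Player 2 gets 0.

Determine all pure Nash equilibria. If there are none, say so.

For each player, find the best response to each opponent profile; mutual best responses are the pure NE.
Player 1 against L: payoffs -5, 2, 3 → best response R3.
Player 1 against CL: payoffs -3, 3, -4 → best response R2.
Player 1 against CR: payoffs 5, 1, -4 → best response R1.
Player 1 against R: payoffs -3, 1, -2 → best response R2.
Player 2 against R1: payoffs 4, -1, 1, 0 → best response L.
Player 2 against R2: payoffs -2, -1, 0, 2 → best response R.
Player 2 against R3: payoffs 2, -4, -1, 0 → best response L.
Mutual best responses: (R2, R); (R3, L).

Pure-strategy Nash equilibria: (R2, R) and (R3, L)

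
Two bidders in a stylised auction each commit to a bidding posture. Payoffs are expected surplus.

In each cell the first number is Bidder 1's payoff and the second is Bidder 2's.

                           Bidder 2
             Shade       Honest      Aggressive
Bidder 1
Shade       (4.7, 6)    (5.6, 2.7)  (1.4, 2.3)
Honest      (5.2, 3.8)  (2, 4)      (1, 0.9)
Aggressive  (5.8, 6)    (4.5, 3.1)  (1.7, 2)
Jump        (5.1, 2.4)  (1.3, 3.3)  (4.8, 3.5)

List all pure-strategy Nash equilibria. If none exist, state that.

Pure-strategy Nash equilibria: (Aggressive, Shade); (Jump, Aggressive)

Bidder 1 against Shade: payoffs 4.7, 5.2, 5.8, 5.1 → best response Aggressive.
Bidder 1 against Honest: payoffs 5.6, 2, 4.5, 1.3 → best response Shade.
Bidder 1 against Aggressive: payoffs 1.4, 1, 1.7, 4.8 → best response Jump.
Bidder 2 against Shade: payoffs 6, 2.7, 2.3 → best response Shade.
Bidder 2 against Honest: payoffs 3.8, 4, 0.9 → best response Honest.
Bidder 2 against Aggressive: payoffs 6, 3.1, 2 → best response Shade.
Bidder 2 against Jump: payoffs 2.4, 3.3, 3.5 → best response Aggressive.
Mutual best responses: (Aggressive, Shade); (Jump, Aggressive).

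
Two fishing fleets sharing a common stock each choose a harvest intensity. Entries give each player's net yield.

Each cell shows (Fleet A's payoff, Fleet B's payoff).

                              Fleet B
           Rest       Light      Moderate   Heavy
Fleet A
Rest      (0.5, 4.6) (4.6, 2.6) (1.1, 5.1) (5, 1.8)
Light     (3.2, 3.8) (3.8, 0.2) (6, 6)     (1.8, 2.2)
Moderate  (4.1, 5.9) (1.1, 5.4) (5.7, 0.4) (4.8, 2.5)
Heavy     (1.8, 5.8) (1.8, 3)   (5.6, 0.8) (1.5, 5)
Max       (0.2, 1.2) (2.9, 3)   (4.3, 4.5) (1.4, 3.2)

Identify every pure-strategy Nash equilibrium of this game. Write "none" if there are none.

(Rest, Rest): Fleet A can switch to Light (0.5 → 3.2). Not NE.
(Rest, Light): Fleet B can switch to Rest (2.6 → 4.6). Not NE.
(Rest, Moderate): Fleet A can switch to Light (1.1 → 6). Not NE.
(Rest, Heavy): Fleet B can switch to Rest (1.8 → 4.6). Not NE.
(Light, Rest): Fleet A can switch to Moderate (3.2 → 4.1). Not NE.
(Light, Light): Fleet A can switch to Rest (3.8 → 4.6). Not NE.
(Light, Moderate): Fleet A gets 6, best alternative 5.7; Fleet B gets 6, best alternative 3.8. No profitable deviation — NE.
(Light, Heavy): Fleet A can switch to Rest (1.8 → 5). Not NE.
(Moderate, Rest): Fleet A gets 4.1, best alternative 3.2; Fleet B gets 5.9, best alternative 5.4. No profitable deviation — NE.
(Moderate, Light): Fleet A can switch to Rest (1.1 → 4.6). Not NE.
(The remaining 10 profiles each have a profitable deviation by the same check.)

The pure Nash equilibria are (Light, Moderate), (Moderate, Rest).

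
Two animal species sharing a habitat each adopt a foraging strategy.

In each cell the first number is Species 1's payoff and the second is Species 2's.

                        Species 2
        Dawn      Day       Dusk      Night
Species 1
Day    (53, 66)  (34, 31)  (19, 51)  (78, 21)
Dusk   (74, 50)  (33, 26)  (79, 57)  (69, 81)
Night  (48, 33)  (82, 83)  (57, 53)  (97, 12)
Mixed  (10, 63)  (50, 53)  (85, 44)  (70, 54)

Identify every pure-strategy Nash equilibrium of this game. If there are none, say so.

Species 1 against Dawn: payoffs 53, 74, 48, 10 → best response Dusk.
Species 1 against Day: payoffs 34, 33, 82, 50 → best response Night.
Species 1 against Dusk: payoffs 19, 79, 57, 85 → best response Mixed.
Species 1 against Night: payoffs 78, 69, 97, 70 → best response Night.
Species 2 against Day: payoffs 66, 31, 51, 21 → best response Dawn.
Species 2 against Dusk: payoffs 50, 26, 57, 81 → best response Night.
Species 2 against Night: payoffs 33, 83, 53, 12 → best response Day.
Species 2 against Mixed: payoffs 63, 53, 44, 54 → best response Dawn.
Mutual best responses: (Night, Day).

Pure NE: (Night, Day)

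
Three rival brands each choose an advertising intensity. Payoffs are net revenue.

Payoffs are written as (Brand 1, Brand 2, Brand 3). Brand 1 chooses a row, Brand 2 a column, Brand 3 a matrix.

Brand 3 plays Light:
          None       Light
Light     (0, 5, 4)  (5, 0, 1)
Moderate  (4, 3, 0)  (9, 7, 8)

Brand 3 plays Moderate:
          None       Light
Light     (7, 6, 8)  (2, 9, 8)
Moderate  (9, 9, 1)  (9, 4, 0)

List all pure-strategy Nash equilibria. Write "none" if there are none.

(Light, None, Light): Brand 1 can switch to Moderate (0 → 4). Not NE.
(Light, None, Moderate): Brand 1 can switch to Moderate (7 → 9). Not NE.
(Light, Light, Light): Brand 1 can switch to Moderate (5 → 9). Not NE.
(Light, Light, Moderate): Brand 1 can switch to Moderate (2 → 9). Not NE.
(Moderate, None, Light): Brand 2 can switch to Light (3 → 7). Not NE.
(Moderate, None, Moderate): Brand 1 gets 9, best alternative 7; Brand 2 gets 9, best alternative 4; Brand 3 gets 1, best alternative 0. No profitable deviation — NE.
(Moderate, Light, Light): Brand 1 gets 9, best alternative 5; Brand 2 gets 7, best alternative 3; Brand 3 gets 8, best alternative 0. No profitable deviation — NE.
(Moderate, Light, Moderate): Brand 2 can switch to None (4 → 9). Not NE.

The pure Nash equilibria are (Moderate, None, Moderate); (Moderate, Light, Light).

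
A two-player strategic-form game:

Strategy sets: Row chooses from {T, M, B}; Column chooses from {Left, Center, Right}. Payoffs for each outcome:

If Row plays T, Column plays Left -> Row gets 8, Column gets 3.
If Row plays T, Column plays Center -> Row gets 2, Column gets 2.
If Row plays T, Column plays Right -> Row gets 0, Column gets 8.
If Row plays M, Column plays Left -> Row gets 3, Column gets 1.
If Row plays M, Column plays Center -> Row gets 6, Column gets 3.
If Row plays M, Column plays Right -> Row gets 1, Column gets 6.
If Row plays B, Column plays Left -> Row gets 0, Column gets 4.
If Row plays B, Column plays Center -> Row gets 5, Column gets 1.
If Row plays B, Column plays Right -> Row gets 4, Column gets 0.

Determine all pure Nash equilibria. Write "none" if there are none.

This game has no pure Nash equilibrium.

Row against Left: payoffs 8, 3, 0 → best response T.
Row against Center: payoffs 2, 6, 5 → best response M.
Row against Right: payoffs 0, 1, 4 → best response B.
Column against T: payoffs 3, 2, 8 → best response Right.
Column against M: payoffs 1, 3, 6 → best response Right.
Column against B: payoffs 4, 1, 0 → best response Left.
No profile is a mutual best response for all players.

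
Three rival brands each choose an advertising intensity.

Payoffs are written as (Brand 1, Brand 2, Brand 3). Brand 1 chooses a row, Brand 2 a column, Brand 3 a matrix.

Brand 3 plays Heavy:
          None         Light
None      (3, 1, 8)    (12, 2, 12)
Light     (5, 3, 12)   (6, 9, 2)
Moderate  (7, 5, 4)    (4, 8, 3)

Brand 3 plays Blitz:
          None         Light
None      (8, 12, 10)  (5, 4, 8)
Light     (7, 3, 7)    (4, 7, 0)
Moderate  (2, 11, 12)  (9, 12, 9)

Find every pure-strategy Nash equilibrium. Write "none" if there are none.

For each player, find the best response to each opponent profile; mutual best responses are the pure NE.
Brand 1 against (None, Heavy): payoffs 3, 5, 7 → best response Moderate.
Brand 1 against (None, Blitz): payoffs 8, 7, 2 → best response None.
Brand 1 against (Light, Heavy): payoffs 12, 6, 4 → best response None.
Brand 1 against (Light, Blitz): payoffs 5, 4, 9 → best response Moderate.
Brand 2 against (None, Heavy): payoffs 1, 2 → best response Light.
Brand 2 against (None, Blitz): payoffs 12, 4 → best response None.
Brand 2 against (Light, Heavy): payoffs 3, 9 → best response Light.
Brand 2 against (Light, Blitz): payoffs 3, 7 → best response Light.
Brand 2 against (Moderate, Heavy): payoffs 5, 8 → best response Light.
Brand 2 against (Moderate, Blitz): payoffs 11, 12 → best response Light.
Brand 3 against (None, None): payoffs 8, 10 → best response Blitz.
Brand 3 against (None, Light): payoffs 12, 8 → best response Heavy.
Brand 3 against (Light, None): payoffs 12, 7 → best response Heavy.
Brand 3 against (Light, Light): payoffs 2, 0 → best response Heavy.
Brand 3 against (Moderate, None): payoffs 4, 12 → best response Blitz.
Brand 3 against (Moderate, Light): payoffs 3, 9 → best response Blitz.
Mutual best responses: (None, None, Blitz); (None, Light, Heavy); (Moderate, Light, Blitz).

The pure Nash equilibria are (None, None, Blitz); (None, Light, Heavy); (Moderate, Light, Blitz).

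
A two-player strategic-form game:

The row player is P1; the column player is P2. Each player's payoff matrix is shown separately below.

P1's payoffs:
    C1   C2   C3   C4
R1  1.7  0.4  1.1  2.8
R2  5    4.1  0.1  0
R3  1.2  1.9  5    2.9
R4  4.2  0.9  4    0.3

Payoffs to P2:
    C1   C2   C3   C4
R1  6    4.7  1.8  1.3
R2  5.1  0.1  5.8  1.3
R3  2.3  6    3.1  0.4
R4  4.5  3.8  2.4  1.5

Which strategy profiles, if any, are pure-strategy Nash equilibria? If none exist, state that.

No pure-strategy Nash equilibrium.

Mark each player's best response to every combination of opponents' strategies; a profile where every player is best-responding is a pure Nash equilibrium.
P1 against C1: payoffs 1.7, 5, 1.2, 4.2 → best response R2.
P1 against C2: payoffs 0.4, 4.1, 1.9, 0.9 → best response R2.
P1 against C3: payoffs 1.1, 0.1, 5, 4 → best response R3.
P1 against C4: payoffs 2.8, 0, 2.9, 0.3 → best response R3.
P2 against R1: payoffs 6, 4.7, 1.8, 1.3 → best response C1.
P2 against R2: payoffs 5.1, 0.1, 5.8, 1.3 → best response C3.
P2 against R3: payoffs 2.3, 6, 3.1, 0.4 → best response C2.
P2 against R4: payoffs 4.5, 3.8, 2.4, 1.5 → best response C1.
No profile is a mutual best response for all players.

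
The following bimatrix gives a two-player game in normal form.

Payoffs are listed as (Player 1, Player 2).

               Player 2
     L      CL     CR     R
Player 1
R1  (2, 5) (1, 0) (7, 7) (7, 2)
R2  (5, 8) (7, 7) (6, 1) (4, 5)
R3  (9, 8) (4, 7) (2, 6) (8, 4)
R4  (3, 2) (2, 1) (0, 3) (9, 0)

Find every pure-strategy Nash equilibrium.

The pure Nash equilibria are (R1, CR); (R3, L).

(R1, L): Player 1 can switch to R2 (2 → 5). Not NE.
(R1, CL): Player 1 can switch to R2 (1 → 7). Not NE.
(R1, CR): Player 1 gets 7, best alternative 6; Player 2 gets 7, best alternative 5. No profitable deviation — NE.
(R1, R): Player 1 can switch to R3 (7 → 8). Not NE.
(R2, L): Player 1 can switch to R3 (5 → 9). Not NE.
(R2, CL): Player 2 can switch to L (7 → 8). Not NE.
(R2, CR): Player 1 can switch to R1 (6 → 7). Not NE.
(R2, R): Player 1 can switch to R1 (4 → 7). Not NE.
(R3, L): Player 1 gets 9, best alternative 5; Player 2 gets 8, best alternative 7. No profitable deviation — NE.
(R3, CL): Player 1 can switch to R2 (4 → 7). Not NE.
(The remaining 6 profiles each have a profitable deviation by the same check.)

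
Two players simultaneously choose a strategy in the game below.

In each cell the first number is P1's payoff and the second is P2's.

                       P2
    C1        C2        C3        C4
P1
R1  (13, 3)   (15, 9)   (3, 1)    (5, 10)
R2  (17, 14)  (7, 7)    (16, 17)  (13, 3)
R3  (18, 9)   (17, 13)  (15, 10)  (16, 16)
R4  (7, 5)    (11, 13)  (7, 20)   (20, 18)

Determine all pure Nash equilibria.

The unique pure-strategy Nash equilibrium is (R2, C3).

P1 against C1: payoffs 13, 17, 18, 7 → best response R3.
P1 against C2: payoffs 15, 7, 17, 11 → best response R3.
P1 against C3: payoffs 3, 16, 15, 7 → best response R2.
P1 against C4: payoffs 5, 13, 16, 20 → best response R4.
P2 against R1: payoffs 3, 9, 1, 10 → best response C4.
P2 against R2: payoffs 14, 7, 17, 3 → best response C3.
P2 against R3: payoffs 9, 13, 10, 16 → best response C4.
P2 against R4: payoffs 5, 13, 20, 18 → best response C3.
Mutual best responses: (R2, C3).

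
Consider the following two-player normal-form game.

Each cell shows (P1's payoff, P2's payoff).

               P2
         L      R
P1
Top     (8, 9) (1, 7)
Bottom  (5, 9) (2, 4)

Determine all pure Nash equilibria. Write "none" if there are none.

The unique pure-strategy Nash equilibrium is (Top, L).

P1 against L: payoffs 8, 5 → best response Top.
P1 against R: payoffs 1, 2 → best response Bottom.
P2 against Top: payoffs 9, 7 → best response L.
P2 against Bottom: payoffs 9, 4 → best response L.
Mutual best responses: (Top, L).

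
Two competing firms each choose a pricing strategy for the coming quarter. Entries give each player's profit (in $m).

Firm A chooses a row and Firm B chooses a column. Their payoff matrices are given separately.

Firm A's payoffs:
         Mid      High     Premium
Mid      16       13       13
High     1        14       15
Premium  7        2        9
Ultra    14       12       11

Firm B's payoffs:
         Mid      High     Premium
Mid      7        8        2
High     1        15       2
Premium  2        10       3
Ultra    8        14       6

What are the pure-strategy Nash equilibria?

Firm A against Mid: payoffs 16, 1, 7, 14 → best response Mid.
Firm A against High: payoffs 13, 14, 2, 12 → best response High.
Firm A against Premium: payoffs 13, 15, 9, 11 → best response High.
Firm B against Mid: payoffs 7, 8, 2 → best response High.
Firm B against High: payoffs 1, 15, 2 → best response High.
Firm B against Premium: payoffs 2, 10, 3 → best response High.
Firm B against Ultra: payoffs 8, 14, 6 → best response High.
Mutual best responses: (High, High).

(High, High)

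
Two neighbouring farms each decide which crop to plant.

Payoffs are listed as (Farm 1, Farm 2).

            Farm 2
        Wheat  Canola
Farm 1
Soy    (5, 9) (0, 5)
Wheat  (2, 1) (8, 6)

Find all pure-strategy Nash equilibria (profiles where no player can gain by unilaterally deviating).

(Soy, Wheat): Farm 1 gets 5, best alternative 2; Farm 2 gets 9, best alternative 5. No profitable deviation — NE.
(Soy, Canola): Farm 1 can switch to Wheat (0 → 8). Not NE.
(Wheat, Wheat): Farm 1 can switch to Soy (2 → 5). Not NE.
(Wheat, Canola): Farm 1 gets 8, best alternative 0; Farm 2 gets 6, best alternative 1. No profitable deviation — NE.

The pure Nash equilibria are (Soy, Wheat) and (Wheat, Canola).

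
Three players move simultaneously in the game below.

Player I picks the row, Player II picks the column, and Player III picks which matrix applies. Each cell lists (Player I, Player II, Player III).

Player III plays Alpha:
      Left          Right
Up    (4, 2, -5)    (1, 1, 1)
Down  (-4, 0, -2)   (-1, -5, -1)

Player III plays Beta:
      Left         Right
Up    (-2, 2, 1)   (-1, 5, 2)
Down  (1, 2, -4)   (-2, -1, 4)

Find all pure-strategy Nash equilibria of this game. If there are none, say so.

Player I against (Left, Alpha): payoffs 4, -4 → best response Up.
Player I against (Left, Beta): payoffs -2, 1 → best response Down.
Player I against (Right, Alpha): payoffs 1, -1 → best response Up.
Player I against (Right, Beta): payoffs -1, -2 → best response Up.
Player II against (Up, Alpha): payoffs 2, 1 → best response Left.
Player II against (Up, Beta): payoffs 2, 5 → best response Right.
Player II against (Down, Alpha): payoffs 0, -5 → best response Left.
Player II against (Down, Beta): payoffs 2, -1 → best response Left.
Player III against (Up, Left): payoffs -5, 1 → best response Beta.
Player III against (Up, Right): payoffs 1, 2 → best response Beta.
Player III against (Down, Left): payoffs -2, -4 → best response Alpha.
Player III against (Down, Right): payoffs -1, 4 → best response Beta.
Mutual best responses: (Up, Right, Beta).

(Up, Right, Beta)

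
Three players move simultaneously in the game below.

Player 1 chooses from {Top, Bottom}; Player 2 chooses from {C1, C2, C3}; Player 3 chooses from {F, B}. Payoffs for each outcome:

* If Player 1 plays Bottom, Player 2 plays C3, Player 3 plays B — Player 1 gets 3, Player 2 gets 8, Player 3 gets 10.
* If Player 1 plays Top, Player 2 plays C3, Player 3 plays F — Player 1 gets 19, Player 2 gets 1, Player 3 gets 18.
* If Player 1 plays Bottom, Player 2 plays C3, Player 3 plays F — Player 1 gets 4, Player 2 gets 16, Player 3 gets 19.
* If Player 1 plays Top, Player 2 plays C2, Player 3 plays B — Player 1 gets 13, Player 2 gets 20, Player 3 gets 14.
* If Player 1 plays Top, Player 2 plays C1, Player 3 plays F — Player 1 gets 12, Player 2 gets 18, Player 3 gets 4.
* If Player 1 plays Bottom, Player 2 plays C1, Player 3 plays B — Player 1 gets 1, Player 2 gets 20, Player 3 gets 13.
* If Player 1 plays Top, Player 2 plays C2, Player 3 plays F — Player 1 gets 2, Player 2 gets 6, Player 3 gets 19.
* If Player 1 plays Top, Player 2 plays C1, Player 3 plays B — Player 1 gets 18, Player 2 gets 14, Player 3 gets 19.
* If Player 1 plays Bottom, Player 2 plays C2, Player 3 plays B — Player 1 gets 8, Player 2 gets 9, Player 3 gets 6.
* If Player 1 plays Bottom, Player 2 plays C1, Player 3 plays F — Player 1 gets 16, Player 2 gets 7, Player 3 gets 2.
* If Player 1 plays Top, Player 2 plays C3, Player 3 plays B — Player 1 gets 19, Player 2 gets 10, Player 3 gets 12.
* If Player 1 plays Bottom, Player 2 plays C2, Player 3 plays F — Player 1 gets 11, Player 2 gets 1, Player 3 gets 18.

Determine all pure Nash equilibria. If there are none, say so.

No pure-strategy Nash equilibrium.

(Top, C1, F): Player 1 can switch to Bottom (12 → 16). Not NE.
(Top, C1, B): Player 2 can switch to C2 (14 → 20). Not NE.
(Top, C2, F): Player 1 can switch to Bottom (2 → 11). Not NE.
(Top, C2, B): Player 3 can switch to F (14 → 19). Not NE.
(Top, C3, F): Player 2 can switch to C1 (1 → 18). Not NE.
(Top, C3, B): Player 2 can switch to C1 (10 → 14). Not NE.
(Bottom, C1, F): Player 2 can switch to C3 (7 → 16). Not NE.
(Bottom, C1, B): Player 1 can switch to Top (1 → 18). Not NE.
(Bottom, C2, F): Player 2 can switch to C1 (1 → 7). Not NE.
(Bottom, C2, B): Player 1 can switch to Top (8 → 13). Not NE.
(The remaining 2 profiles each have a profitable deviation by the same check.)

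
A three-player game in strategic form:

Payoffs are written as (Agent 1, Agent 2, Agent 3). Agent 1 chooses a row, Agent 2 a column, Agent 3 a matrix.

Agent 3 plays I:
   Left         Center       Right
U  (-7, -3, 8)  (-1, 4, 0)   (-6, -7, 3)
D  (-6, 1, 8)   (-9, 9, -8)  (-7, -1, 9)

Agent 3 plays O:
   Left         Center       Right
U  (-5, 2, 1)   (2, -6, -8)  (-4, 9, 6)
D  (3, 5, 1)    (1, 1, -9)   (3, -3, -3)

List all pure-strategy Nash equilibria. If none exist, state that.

(U, Center, I)

Agent 1 against (Left, I): payoffs -7, -6 → best response D.
Agent 1 against (Left, O): payoffs -5, 3 → best response D.
Agent 1 against (Center, I): payoffs -1, -9 → best response U.
Agent 1 against (Center, O): payoffs 2, 1 → best response U.
Agent 1 against (Right, I): payoffs -6, -7 → best response U.
Agent 1 against (Right, O): payoffs -4, 3 → best response D.
Agent 2 against (U, I): payoffs -3, 4, -7 → best response Center.
Agent 2 against (U, O): payoffs 2, -6, 9 → best response Right.
Agent 2 against (D, I): payoffs 1, 9, -1 → best response Center.
Agent 2 against (D, O): payoffs 5, 1, -3 → best response Left.
Agent 3 against (U, Left): payoffs 8, 1 → best response I.
Agent 3 against (U, Center): payoffs 0, -8 → best response I.
Agent 3 against (U, Right): payoffs 3, 6 → best response O.
Agent 3 against (D, Left): payoffs 8, 1 → best response I.
Agent 3 against (D, Center): payoffs -8, -9 → best response I.
Agent 3 against (D, Right): payoffs 9, -3 → best response I.
Mutual best responses: (U, Center, I).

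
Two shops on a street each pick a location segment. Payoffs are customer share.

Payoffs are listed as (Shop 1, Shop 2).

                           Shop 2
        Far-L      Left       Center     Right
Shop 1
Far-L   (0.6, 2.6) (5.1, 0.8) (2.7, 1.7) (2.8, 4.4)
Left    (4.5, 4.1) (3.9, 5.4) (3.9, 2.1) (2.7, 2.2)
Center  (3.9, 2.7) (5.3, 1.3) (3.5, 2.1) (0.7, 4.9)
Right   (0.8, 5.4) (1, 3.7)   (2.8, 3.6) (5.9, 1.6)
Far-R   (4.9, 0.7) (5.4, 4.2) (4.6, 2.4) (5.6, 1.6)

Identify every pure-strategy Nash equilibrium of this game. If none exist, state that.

The unique pure-strategy Nash equilibrium is (Far-R, Left).

Shop 1 against Far-L: payoffs 0.6, 4.5, 3.9, 0.8, 4.9 → best response Far-R.
Shop 1 against Left: payoffs 5.1, 3.9, 5.3, 1, 5.4 → best response Far-R.
Shop 1 against Center: payoffs 2.7, 3.9, 3.5, 2.8, 4.6 → best response Far-R.
Shop 1 against Right: payoffs 2.8, 2.7, 0.7, 5.9, 5.6 → best response Right.
Shop 2 against Far-L: payoffs 2.6, 0.8, 1.7, 4.4 → best response Right.
Shop 2 against Left: payoffs 4.1, 5.4, 2.1, 2.2 → best response Left.
Shop 2 against Center: payoffs 2.7, 1.3, 2.1, 4.9 → best response Right.
Shop 2 against Right: payoffs 5.4, 3.7, 3.6, 1.6 → best response Far-L.
Shop 2 against Far-R: payoffs 0.7, 4.2, 2.4, 1.6 → best response Left.
Mutual best responses: (Far-R, Left).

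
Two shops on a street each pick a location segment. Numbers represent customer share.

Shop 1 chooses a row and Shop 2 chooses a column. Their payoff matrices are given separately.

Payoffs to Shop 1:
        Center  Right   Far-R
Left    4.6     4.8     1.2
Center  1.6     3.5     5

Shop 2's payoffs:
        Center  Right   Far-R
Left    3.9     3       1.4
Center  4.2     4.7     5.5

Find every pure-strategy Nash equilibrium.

For each player, find the best response to each opponent profile; mutual best responses are the pure NE.
Shop 1 against Center: payoffs 4.6, 1.6 → best response Left.
Shop 1 against Right: payoffs 4.8, 3.5 → best response Left.
Shop 1 against Far-R: payoffs 1.2, 5 → best response Center.
Shop 2 against Left: payoffs 3.9, 3, 1.4 → best response Center.
Shop 2 against Center: payoffs 4.2, 4.7, 5.5 → best response Far-R.
Mutual best responses: (Left, Center); (Center, Far-R).

The pure Nash equilibria are (Left, Center) and (Center, Far-R).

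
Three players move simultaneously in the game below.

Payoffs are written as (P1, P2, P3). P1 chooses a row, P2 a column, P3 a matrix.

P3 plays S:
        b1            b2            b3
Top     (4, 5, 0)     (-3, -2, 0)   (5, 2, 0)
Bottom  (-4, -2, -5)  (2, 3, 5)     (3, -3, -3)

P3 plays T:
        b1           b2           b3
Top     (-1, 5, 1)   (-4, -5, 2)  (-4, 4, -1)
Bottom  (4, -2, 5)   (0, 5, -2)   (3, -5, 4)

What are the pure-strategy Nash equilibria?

Check each profile: it is a Nash equilibrium iff no player can strictly gain by switching unilaterally.
(Top, b1, S): P3 can switch to T (0 → 1). Not NE.
(Top, b1, T): P1 can switch to Bottom (-1 → 4). Not NE.
(Top, b2, S): P1 can switch to Bottom (-3 → 2). Not NE.
(Top, b2, T): P1 can switch to Bottom (-4 → 0). Not NE.
(Top, b3, S): P2 can switch to b1 (2 → 5). Not NE.
(Top, b3, T): P1 can switch to Bottom (-4 → 3). Not NE.
(Bottom, b1, S): P1 can switch to Top (-4 → 4). Not NE.
(Bottom, b1, T): P2 can switch to b2 (-2 → 5). Not NE.
(Bottom, b2, S): P1 gets 2, best alternative -3; P2 gets 3, best alternative -2; P3 gets 5, best alternative -2. No profitable deviation — NE.
(Bottom, b2, T): P3 can switch to S (-2 → 5). Not NE.
(Bottom, b3, S): P1 can switch to Top (3 → 5). Not NE.
(The remaining 1 profile has a profitable deviation by the same check.)

The unique pure-strategy Nash equilibrium is (Bottom, b2, S).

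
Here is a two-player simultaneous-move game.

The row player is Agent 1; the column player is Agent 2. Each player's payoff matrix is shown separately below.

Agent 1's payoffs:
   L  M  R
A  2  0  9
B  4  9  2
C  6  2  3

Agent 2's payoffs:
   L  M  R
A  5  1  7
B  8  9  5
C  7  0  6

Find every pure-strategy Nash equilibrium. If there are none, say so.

For each strategy profile, look for a profitable unilateral deviation.
(A, L): Agent 1 can switch to B (2 → 4). Not NE.
(A, M): Agent 1 can switch to B (0 → 9). Not NE.
(A, R): Agent 1 gets 9, best alternative 3; Agent 2 gets 7, best alternative 5. No profitable deviation — NE.
(B, L): Agent 1 can switch to C (4 → 6). Not NE.
(B, M): Agent 1 gets 9, best alternative 2; Agent 2 gets 9, best alternative 8. No profitable deviation — NE.
(B, R): Agent 1 can switch to A (2 → 9). Not NE.
(C, L): Agent 1 gets 6, best alternative 4; Agent 2 gets 7, best alternative 6. No profitable deviation — NE.
(C, M): Agent 1 can switch to B (2 → 9). Not NE.
(C, R): Agent 1 can switch to A (3 → 9). Not NE.

(A, R), (B, M), (C, L)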